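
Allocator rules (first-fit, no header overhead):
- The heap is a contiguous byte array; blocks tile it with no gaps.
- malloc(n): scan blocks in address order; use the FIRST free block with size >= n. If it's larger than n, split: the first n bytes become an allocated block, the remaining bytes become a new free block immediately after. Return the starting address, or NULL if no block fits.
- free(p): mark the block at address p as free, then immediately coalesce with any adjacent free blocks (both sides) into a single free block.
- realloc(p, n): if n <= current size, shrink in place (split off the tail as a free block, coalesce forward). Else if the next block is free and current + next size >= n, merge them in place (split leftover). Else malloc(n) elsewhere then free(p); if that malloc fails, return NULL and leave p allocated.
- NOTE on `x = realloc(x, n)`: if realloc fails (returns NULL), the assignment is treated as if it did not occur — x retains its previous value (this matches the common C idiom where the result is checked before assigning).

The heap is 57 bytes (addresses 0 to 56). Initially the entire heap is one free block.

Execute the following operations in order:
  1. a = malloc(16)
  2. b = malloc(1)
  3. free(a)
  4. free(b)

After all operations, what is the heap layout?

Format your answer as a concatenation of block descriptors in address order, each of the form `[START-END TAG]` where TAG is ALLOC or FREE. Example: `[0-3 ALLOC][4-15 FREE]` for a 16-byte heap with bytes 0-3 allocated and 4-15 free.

Answer: [0-56 FREE]

Derivation:
Op 1: a = malloc(16) -> a = 0; heap: [0-15 ALLOC][16-56 FREE]
Op 2: b = malloc(1) -> b = 16; heap: [0-15 ALLOC][16-16 ALLOC][17-56 FREE]
Op 3: free(a) -> (freed a); heap: [0-15 FREE][16-16 ALLOC][17-56 FREE]
Op 4: free(b) -> (freed b); heap: [0-56 FREE]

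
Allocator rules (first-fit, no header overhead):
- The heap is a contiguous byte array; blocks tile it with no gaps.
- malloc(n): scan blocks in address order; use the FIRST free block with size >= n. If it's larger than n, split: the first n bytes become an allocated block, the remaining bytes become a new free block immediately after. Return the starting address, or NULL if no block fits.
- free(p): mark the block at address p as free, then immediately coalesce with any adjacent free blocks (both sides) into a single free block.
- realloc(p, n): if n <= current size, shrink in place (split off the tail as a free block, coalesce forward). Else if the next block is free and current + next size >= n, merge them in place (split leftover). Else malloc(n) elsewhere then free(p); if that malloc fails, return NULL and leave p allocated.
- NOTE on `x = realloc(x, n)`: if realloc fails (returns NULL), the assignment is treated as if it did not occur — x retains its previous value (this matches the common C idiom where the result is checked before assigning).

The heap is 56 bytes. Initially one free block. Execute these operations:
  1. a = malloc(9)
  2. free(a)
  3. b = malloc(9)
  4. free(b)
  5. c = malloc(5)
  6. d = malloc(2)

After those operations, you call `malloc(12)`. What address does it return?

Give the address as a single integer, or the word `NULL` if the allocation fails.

Op 1: a = malloc(9) -> a = 0; heap: [0-8 ALLOC][9-55 FREE]
Op 2: free(a) -> (freed a); heap: [0-55 FREE]
Op 3: b = malloc(9) -> b = 0; heap: [0-8 ALLOC][9-55 FREE]
Op 4: free(b) -> (freed b); heap: [0-55 FREE]
Op 5: c = malloc(5) -> c = 0; heap: [0-4 ALLOC][5-55 FREE]
Op 6: d = malloc(2) -> d = 5; heap: [0-4 ALLOC][5-6 ALLOC][7-55 FREE]
malloc(12): first-fit scan over [0-4 ALLOC][5-6 ALLOC][7-55 FREE] -> 7

Answer: 7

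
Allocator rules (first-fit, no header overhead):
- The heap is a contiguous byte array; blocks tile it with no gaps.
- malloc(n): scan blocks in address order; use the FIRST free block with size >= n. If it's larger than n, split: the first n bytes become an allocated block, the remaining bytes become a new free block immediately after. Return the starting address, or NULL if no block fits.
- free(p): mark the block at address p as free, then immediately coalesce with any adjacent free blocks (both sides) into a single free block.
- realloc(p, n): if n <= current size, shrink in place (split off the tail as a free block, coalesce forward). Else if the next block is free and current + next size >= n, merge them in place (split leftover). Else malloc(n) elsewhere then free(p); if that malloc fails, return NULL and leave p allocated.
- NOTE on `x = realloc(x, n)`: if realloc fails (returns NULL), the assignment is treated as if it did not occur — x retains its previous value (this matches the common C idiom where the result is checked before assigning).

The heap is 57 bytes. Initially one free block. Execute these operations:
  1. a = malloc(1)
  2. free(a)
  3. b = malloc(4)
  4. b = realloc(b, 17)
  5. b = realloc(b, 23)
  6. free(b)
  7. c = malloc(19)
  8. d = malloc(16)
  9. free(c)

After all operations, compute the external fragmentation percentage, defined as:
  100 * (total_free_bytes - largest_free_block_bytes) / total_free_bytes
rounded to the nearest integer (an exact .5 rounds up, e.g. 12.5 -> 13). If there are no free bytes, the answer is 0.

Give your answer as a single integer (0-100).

Op 1: a = malloc(1) -> a = 0; heap: [0-0 ALLOC][1-56 FREE]
Op 2: free(a) -> (freed a); heap: [0-56 FREE]
Op 3: b = malloc(4) -> b = 0; heap: [0-3 ALLOC][4-56 FREE]
Op 4: b = realloc(b, 17) -> b = 0; heap: [0-16 ALLOC][17-56 FREE]
Op 5: b = realloc(b, 23) -> b = 0; heap: [0-22 ALLOC][23-56 FREE]
Op 6: free(b) -> (freed b); heap: [0-56 FREE]
Op 7: c = malloc(19) -> c = 0; heap: [0-18 ALLOC][19-56 FREE]
Op 8: d = malloc(16) -> d = 19; heap: [0-18 ALLOC][19-34 ALLOC][35-56 FREE]
Op 9: free(c) -> (freed c); heap: [0-18 FREE][19-34 ALLOC][35-56 FREE]
Free blocks: [19 22] total_free=41 largest=22 -> 100*(41-22)/41 = 1900/41 ≈ 46.341 -> rounds to 46

Answer: 46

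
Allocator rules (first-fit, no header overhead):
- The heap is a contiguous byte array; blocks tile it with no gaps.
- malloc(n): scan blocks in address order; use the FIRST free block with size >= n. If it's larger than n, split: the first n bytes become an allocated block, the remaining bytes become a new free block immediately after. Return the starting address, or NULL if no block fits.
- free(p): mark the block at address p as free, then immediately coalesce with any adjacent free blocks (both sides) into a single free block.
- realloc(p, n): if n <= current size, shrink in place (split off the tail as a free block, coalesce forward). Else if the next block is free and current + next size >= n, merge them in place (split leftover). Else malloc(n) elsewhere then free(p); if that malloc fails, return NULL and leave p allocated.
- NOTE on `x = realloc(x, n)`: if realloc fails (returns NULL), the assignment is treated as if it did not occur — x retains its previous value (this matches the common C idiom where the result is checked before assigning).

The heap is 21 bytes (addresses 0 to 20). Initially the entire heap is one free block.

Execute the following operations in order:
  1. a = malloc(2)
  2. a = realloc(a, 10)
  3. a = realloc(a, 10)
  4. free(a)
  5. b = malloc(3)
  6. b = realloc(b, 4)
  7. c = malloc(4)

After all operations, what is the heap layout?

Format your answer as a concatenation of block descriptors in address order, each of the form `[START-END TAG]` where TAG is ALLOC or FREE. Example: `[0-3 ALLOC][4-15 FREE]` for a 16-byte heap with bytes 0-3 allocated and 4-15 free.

Op 1: a = malloc(2) -> a = 0; heap: [0-1 ALLOC][2-20 FREE]
Op 2: a = realloc(a, 10) -> a = 0; heap: [0-9 ALLOC][10-20 FREE]
Op 3: a = realloc(a, 10) -> a = 0; heap: [0-9 ALLOC][10-20 FREE]
Op 4: free(a) -> (freed a); heap: [0-20 FREE]
Op 5: b = malloc(3) -> b = 0; heap: [0-2 ALLOC][3-20 FREE]
Op 6: b = realloc(b, 4) -> b = 0; heap: [0-3 ALLOC][4-20 FREE]
Op 7: c = malloc(4) -> c = 4; heap: [0-3 ALLOC][4-7 ALLOC][8-20 FREE]

Answer: [0-3 ALLOC][4-7 ALLOC][8-20 FREE]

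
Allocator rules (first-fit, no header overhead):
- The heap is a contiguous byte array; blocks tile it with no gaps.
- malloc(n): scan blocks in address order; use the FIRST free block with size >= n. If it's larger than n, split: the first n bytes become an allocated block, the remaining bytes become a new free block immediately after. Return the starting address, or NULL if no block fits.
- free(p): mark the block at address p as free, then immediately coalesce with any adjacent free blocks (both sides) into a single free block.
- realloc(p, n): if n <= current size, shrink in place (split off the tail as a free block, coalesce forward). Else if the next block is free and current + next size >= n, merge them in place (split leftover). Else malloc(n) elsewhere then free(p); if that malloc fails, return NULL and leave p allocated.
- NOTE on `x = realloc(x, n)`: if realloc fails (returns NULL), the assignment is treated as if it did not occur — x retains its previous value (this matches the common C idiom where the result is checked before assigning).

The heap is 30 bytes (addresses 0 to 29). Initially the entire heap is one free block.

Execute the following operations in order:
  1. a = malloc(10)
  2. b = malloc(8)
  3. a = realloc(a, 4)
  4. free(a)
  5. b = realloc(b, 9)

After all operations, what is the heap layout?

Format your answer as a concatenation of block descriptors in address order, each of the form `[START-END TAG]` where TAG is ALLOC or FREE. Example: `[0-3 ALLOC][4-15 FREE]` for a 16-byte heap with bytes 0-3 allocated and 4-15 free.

Answer: [0-9 FREE][10-18 ALLOC][19-29 FREE]

Derivation:
Op 1: a = malloc(10) -> a = 0; heap: [0-9 ALLOC][10-29 FREE]
Op 2: b = malloc(8) -> b = 10; heap: [0-9 ALLOC][10-17 ALLOC][18-29 FREE]
Op 3: a = realloc(a, 4) -> a = 0; heap: [0-3 ALLOC][4-9 FREE][10-17 ALLOC][18-29 FREE]
Op 4: free(a) -> (freed a); heap: [0-9 FREE][10-17 ALLOC][18-29 FREE]
Op 5: b = realloc(b, 9) -> b = 10; heap: [0-9 FREE][10-18 ALLOC][19-29 FREE]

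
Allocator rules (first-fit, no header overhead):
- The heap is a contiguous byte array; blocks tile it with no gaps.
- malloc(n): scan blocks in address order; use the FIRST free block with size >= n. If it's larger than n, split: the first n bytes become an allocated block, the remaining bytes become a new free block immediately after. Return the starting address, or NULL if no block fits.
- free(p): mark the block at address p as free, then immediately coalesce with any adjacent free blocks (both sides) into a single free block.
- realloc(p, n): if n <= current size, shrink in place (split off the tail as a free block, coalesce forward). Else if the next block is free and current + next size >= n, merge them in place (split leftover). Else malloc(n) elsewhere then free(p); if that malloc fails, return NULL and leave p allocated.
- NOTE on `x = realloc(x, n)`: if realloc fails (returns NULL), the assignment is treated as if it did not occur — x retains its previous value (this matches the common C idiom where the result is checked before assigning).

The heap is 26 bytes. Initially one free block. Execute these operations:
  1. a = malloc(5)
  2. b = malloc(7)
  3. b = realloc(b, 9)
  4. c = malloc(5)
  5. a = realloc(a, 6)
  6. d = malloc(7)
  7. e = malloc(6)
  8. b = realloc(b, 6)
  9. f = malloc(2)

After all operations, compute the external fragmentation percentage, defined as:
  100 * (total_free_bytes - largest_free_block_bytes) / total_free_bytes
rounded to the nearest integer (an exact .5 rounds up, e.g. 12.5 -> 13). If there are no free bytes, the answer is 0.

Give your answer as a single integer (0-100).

Op 1: a = malloc(5) -> a = 0; heap: [0-4 ALLOC][5-25 FREE]
Op 2: b = malloc(7) -> b = 5; heap: [0-4 ALLOC][5-11 ALLOC][12-25 FREE]
Op 3: b = realloc(b, 9) -> b = 5; heap: [0-4 ALLOC][5-13 ALLOC][14-25 FREE]
Op 4: c = malloc(5) -> c = 14; heap: [0-4 ALLOC][5-13 ALLOC][14-18 ALLOC][19-25 FREE]
Op 5: a = realloc(a, 6) -> a = 19; heap: [0-4 FREE][5-13 ALLOC][14-18 ALLOC][19-24 ALLOC][25-25 FREE]
Op 6: d = malloc(7) -> d = NULL; heap: [0-4 FREE][5-13 ALLOC][14-18 ALLOC][19-24 ALLOC][25-25 FREE]
Op 7: e = malloc(6) -> e = NULL; heap: [0-4 FREE][5-13 ALLOC][14-18 ALLOC][19-24 ALLOC][25-25 FREE]
Op 8: b = realloc(b, 6) -> b = 5; heap: [0-4 FREE][5-10 ALLOC][11-13 FREE][14-18 ALLOC][19-24 ALLOC][25-25 FREE]
Op 9: f = malloc(2) -> f = 0; heap: [0-1 ALLOC][2-4 FREE][5-10 ALLOC][11-13 FREE][14-18 ALLOC][19-24 ALLOC][25-25 FREE]
Free blocks: [3 3 1] total_free=7 largest=3 -> 100*(7-3)/7 = 400/7 ≈ 57.143 -> rounds to 57

Answer: 57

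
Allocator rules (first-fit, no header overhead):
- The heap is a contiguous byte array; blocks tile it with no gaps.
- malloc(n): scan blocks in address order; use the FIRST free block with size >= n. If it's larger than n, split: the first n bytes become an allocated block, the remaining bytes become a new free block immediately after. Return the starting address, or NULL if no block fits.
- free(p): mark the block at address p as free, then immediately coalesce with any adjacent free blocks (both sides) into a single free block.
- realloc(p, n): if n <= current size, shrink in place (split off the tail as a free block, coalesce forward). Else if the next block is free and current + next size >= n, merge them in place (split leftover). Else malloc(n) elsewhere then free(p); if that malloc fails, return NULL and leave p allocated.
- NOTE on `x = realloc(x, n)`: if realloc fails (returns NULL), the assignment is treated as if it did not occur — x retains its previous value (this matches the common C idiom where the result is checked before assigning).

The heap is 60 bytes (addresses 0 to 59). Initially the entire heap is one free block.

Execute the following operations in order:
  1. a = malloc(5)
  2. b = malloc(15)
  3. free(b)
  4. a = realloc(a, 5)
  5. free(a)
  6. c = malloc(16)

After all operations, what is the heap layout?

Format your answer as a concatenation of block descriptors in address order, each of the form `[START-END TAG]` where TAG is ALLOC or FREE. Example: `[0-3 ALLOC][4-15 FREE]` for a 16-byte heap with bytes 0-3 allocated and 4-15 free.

Op 1: a = malloc(5) -> a = 0; heap: [0-4 ALLOC][5-59 FREE]
Op 2: b = malloc(15) -> b = 5; heap: [0-4 ALLOC][5-19 ALLOC][20-59 FREE]
Op 3: free(b) -> (freed b); heap: [0-4 ALLOC][5-59 FREE]
Op 4: a = realloc(a, 5) -> a = 0; heap: [0-4 ALLOC][5-59 FREE]
Op 5: free(a) -> (freed a); heap: [0-59 FREE]
Op 6: c = malloc(16) -> c = 0; heap: [0-15 ALLOC][16-59 FREE]

Answer: [0-15 ALLOC][16-59 FREE]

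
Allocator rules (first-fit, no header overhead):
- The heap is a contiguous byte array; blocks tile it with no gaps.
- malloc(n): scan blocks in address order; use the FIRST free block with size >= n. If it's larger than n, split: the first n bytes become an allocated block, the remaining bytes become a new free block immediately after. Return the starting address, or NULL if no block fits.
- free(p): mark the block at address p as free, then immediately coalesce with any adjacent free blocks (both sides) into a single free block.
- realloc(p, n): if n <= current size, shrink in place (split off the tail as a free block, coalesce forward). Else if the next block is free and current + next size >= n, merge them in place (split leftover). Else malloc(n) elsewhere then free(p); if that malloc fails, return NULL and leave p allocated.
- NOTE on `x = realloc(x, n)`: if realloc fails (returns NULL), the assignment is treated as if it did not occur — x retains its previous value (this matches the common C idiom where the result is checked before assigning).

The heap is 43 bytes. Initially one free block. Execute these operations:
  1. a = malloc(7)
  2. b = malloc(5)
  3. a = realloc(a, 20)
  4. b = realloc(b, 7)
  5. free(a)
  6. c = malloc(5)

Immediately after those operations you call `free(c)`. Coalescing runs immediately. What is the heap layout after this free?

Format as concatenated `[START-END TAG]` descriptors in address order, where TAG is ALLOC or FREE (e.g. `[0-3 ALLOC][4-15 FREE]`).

Answer: [0-6 ALLOC][7-42 FREE]

Derivation:
Op 1: a = malloc(7) -> a = 0; heap: [0-6 ALLOC][7-42 FREE]
Op 2: b = malloc(5) -> b = 7; heap: [0-6 ALLOC][7-11 ALLOC][12-42 FREE]
Op 3: a = realloc(a, 20) -> a = 12; heap: [0-6 FREE][7-11 ALLOC][12-31 ALLOC][32-42 FREE]
Op 4: b = realloc(b, 7) -> b = 0; heap: [0-6 ALLOC][7-11 FREE][12-31 ALLOC][32-42 FREE]
Op 5: free(a) -> (freed a); heap: [0-6 ALLOC][7-42 FREE]
Op 6: c = malloc(5) -> c = 7; heap: [0-6 ALLOC][7-11 ALLOC][12-42 FREE]
free(c): c = 7 -> block [7-11 ALLOC]; mark free, coalesce with adjacent free neighbors -> [0-6 ALLOC][7-42 FREE]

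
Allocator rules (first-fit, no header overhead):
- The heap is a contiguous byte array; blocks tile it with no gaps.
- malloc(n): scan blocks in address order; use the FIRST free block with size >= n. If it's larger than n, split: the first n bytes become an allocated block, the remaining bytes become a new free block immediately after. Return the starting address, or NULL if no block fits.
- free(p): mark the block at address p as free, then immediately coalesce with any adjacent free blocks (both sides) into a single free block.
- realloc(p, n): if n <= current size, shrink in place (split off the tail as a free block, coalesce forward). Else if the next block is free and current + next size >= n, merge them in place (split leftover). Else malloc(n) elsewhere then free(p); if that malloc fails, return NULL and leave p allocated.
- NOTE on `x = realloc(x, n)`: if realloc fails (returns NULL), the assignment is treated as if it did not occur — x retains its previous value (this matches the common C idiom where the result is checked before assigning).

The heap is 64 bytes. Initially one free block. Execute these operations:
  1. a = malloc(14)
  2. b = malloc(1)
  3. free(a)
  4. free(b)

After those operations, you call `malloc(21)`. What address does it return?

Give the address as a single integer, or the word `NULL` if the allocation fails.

Answer: 0

Derivation:
Op 1: a = malloc(14) -> a = 0; heap: [0-13 ALLOC][14-63 FREE]
Op 2: b = malloc(1) -> b = 14; heap: [0-13 ALLOC][14-14 ALLOC][15-63 FREE]
Op 3: free(a) -> (freed a); heap: [0-13 FREE][14-14 ALLOC][15-63 FREE]
Op 4: free(b) -> (freed b); heap: [0-63 FREE]
malloc(21): first-fit scan over [0-63 FREE] -> 0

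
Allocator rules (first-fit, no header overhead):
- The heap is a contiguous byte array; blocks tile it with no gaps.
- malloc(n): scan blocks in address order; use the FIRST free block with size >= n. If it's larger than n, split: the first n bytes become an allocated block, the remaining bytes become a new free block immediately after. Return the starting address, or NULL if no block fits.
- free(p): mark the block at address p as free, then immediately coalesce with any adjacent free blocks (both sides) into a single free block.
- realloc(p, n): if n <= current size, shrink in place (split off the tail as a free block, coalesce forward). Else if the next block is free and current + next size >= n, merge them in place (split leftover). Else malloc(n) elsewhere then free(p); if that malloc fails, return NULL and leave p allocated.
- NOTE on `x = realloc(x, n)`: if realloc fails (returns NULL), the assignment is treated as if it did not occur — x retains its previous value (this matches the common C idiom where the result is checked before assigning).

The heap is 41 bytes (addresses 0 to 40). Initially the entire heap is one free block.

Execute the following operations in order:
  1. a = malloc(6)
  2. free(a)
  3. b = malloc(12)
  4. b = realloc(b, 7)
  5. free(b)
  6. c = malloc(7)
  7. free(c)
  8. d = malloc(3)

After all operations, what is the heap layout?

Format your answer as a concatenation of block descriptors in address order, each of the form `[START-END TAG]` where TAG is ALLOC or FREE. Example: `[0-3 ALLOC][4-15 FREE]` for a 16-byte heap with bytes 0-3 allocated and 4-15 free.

Op 1: a = malloc(6) -> a = 0; heap: [0-5 ALLOC][6-40 FREE]
Op 2: free(a) -> (freed a); heap: [0-40 FREE]
Op 3: b = malloc(12) -> b = 0; heap: [0-11 ALLOC][12-40 FREE]
Op 4: b = realloc(b, 7) -> b = 0; heap: [0-6 ALLOC][7-40 FREE]
Op 5: free(b) -> (freed b); heap: [0-40 FREE]
Op 6: c = malloc(7) -> c = 0; heap: [0-6 ALLOC][7-40 FREE]
Op 7: free(c) -> (freed c); heap: [0-40 FREE]
Op 8: d = malloc(3) -> d = 0; heap: [0-2 ALLOC][3-40 FREE]

Answer: [0-2 ALLOC][3-40 FREE]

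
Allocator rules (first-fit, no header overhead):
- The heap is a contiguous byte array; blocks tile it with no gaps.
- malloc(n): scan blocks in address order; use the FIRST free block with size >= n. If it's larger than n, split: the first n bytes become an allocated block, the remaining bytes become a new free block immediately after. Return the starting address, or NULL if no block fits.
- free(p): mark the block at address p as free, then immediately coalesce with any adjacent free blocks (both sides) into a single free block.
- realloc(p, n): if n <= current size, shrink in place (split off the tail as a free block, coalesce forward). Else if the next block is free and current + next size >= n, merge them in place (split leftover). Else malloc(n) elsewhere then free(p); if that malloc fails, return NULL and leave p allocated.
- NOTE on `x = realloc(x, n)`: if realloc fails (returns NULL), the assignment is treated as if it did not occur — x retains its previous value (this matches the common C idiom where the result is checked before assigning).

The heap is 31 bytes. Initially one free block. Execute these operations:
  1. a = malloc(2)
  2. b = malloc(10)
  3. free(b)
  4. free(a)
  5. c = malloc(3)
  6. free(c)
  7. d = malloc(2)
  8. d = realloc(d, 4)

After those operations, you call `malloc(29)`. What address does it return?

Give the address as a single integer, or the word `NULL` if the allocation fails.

Op 1: a = malloc(2) -> a = 0; heap: [0-1 ALLOC][2-30 FREE]
Op 2: b = malloc(10) -> b = 2; heap: [0-1 ALLOC][2-11 ALLOC][12-30 FREE]
Op 3: free(b) -> (freed b); heap: [0-1 ALLOC][2-30 FREE]
Op 4: free(a) -> (freed a); heap: [0-30 FREE]
Op 5: c = malloc(3) -> c = 0; heap: [0-2 ALLOC][3-30 FREE]
Op 6: free(c) -> (freed c); heap: [0-30 FREE]
Op 7: d = malloc(2) -> d = 0; heap: [0-1 ALLOC][2-30 FREE]
Op 8: d = realloc(d, 4) -> d = 0; heap: [0-3 ALLOC][4-30 FREE]
malloc(29): first-fit scan over [0-3 ALLOC][4-30 FREE] -> NULL

Answer: NULL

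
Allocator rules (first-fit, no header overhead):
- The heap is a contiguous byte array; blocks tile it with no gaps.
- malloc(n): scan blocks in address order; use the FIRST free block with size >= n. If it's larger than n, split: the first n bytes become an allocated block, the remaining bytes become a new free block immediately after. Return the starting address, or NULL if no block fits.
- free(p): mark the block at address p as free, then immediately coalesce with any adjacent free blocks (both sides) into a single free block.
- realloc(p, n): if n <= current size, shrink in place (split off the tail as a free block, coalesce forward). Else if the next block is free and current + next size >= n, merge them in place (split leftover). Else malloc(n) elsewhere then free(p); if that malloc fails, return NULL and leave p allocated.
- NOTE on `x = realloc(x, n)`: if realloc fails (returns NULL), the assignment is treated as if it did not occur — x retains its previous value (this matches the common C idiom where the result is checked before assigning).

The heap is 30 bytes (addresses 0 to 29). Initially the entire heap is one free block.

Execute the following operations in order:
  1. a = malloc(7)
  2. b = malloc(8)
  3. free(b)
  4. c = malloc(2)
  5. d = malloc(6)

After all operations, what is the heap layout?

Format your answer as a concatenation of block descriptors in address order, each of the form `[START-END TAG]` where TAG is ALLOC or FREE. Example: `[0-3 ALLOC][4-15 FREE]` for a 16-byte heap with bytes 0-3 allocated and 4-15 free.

Answer: [0-6 ALLOC][7-8 ALLOC][9-14 ALLOC][15-29 FREE]

Derivation:
Op 1: a = malloc(7) -> a = 0; heap: [0-6 ALLOC][7-29 FREE]
Op 2: b = malloc(8) -> b = 7; heap: [0-6 ALLOC][7-14 ALLOC][15-29 FREE]
Op 3: free(b) -> (freed b); heap: [0-6 ALLOC][7-29 FREE]
Op 4: c = malloc(2) -> c = 7; heap: [0-6 ALLOC][7-8 ALLOC][9-29 FREE]
Op 5: d = malloc(6) -> d = 9; heap: [0-6 ALLOC][7-8 ALLOC][9-14 ALLOC][15-29 FREE]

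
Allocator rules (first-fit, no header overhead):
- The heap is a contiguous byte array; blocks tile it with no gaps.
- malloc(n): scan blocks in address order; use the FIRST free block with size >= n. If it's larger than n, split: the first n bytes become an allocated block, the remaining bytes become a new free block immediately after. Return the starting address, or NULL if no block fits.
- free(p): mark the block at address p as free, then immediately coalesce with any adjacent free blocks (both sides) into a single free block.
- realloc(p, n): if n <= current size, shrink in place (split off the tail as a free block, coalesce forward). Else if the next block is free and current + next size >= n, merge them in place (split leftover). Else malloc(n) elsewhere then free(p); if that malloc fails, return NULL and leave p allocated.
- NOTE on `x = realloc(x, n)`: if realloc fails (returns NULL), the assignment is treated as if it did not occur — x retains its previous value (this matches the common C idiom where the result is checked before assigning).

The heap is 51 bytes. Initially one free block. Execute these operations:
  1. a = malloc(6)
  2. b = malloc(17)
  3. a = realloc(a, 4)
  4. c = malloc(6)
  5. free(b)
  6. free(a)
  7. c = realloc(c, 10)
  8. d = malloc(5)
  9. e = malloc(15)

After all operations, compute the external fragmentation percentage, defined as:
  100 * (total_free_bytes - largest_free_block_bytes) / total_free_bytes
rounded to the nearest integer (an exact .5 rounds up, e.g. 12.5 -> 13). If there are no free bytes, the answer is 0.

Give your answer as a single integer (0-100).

Answer: 14

Derivation:
Op 1: a = malloc(6) -> a = 0; heap: [0-5 ALLOC][6-50 FREE]
Op 2: b = malloc(17) -> b = 6; heap: [0-5 ALLOC][6-22 ALLOC][23-50 FREE]
Op 3: a = realloc(a, 4) -> a = 0; heap: [0-3 ALLOC][4-5 FREE][6-22 ALLOC][23-50 FREE]
Op 4: c = malloc(6) -> c = 23; heap: [0-3 ALLOC][4-5 FREE][6-22 ALLOC][23-28 ALLOC][29-50 FREE]
Op 5: free(b) -> (freed b); heap: [0-3 ALLOC][4-22 FREE][23-28 ALLOC][29-50 FREE]
Op 6: free(a) -> (freed a); heap: [0-22 FREE][23-28 ALLOC][29-50 FREE]
Op 7: c = realloc(c, 10) -> c = 23; heap: [0-22 FREE][23-32 ALLOC][33-50 FREE]
Op 8: d = malloc(5) -> d = 0; heap: [0-4 ALLOC][5-22 FREE][23-32 ALLOC][33-50 FREE]
Op 9: e = malloc(15) -> e = 5; heap: [0-4 ALLOC][5-19 ALLOC][20-22 FREE][23-32 ALLOC][33-50 FREE]
Free blocks: [3 18] total_free=21 largest=18 -> 100*(21-18)/21 = 300/21 ≈ 14.286 -> rounds to 14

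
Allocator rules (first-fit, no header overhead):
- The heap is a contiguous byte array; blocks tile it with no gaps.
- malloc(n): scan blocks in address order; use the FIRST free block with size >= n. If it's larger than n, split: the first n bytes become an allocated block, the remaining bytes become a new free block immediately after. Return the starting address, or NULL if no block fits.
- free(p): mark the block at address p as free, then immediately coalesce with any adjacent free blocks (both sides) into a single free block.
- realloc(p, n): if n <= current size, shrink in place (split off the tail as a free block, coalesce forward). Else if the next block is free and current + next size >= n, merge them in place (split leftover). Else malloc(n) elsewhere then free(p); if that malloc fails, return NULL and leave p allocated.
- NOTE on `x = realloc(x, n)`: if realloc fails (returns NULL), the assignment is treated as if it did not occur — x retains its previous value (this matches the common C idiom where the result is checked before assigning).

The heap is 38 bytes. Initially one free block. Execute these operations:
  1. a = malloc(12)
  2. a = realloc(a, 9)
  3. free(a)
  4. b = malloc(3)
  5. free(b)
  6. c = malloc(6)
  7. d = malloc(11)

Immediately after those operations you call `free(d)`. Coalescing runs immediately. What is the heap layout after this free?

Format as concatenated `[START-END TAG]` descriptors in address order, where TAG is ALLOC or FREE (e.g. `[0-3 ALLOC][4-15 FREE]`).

Answer: [0-5 ALLOC][6-37 FREE]

Derivation:
Op 1: a = malloc(12) -> a = 0; heap: [0-11 ALLOC][12-37 FREE]
Op 2: a = realloc(a, 9) -> a = 0; heap: [0-8 ALLOC][9-37 FREE]
Op 3: free(a) -> (freed a); heap: [0-37 FREE]
Op 4: b = malloc(3) -> b = 0; heap: [0-2 ALLOC][3-37 FREE]
Op 5: free(b) -> (freed b); heap: [0-37 FREE]
Op 6: c = malloc(6) -> c = 0; heap: [0-5 ALLOC][6-37 FREE]
Op 7: d = malloc(11) -> d = 6; heap: [0-5 ALLOC][6-16 ALLOC][17-37 FREE]
free(d): d = 6 -> block [6-16 ALLOC]; mark free, coalesce with adjacent free neighbors -> [0-5 ALLOC][6-37 FREE]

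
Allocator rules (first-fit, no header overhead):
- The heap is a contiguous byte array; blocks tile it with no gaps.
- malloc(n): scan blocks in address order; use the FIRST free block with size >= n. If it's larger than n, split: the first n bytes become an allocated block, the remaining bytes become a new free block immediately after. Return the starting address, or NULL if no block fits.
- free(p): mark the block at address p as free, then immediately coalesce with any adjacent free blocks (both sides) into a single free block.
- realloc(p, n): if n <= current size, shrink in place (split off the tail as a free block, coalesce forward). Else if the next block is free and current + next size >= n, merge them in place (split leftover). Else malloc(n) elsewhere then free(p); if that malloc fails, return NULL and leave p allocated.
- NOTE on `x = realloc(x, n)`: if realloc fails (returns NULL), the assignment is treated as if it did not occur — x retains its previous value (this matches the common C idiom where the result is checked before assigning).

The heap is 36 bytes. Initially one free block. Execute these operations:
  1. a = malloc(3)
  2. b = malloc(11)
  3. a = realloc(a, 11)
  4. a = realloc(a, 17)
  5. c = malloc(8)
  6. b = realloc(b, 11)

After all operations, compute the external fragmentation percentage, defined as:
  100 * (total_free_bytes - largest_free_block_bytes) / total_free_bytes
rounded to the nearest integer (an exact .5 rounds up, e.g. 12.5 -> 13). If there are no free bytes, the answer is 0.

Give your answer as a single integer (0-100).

Answer: 38

Derivation:
Op 1: a = malloc(3) -> a = 0; heap: [0-2 ALLOC][3-35 FREE]
Op 2: b = malloc(11) -> b = 3; heap: [0-2 ALLOC][3-13 ALLOC][14-35 FREE]
Op 3: a = realloc(a, 11) -> a = 14; heap: [0-2 FREE][3-13 ALLOC][14-24 ALLOC][25-35 FREE]
Op 4: a = realloc(a, 17) -> a = 14; heap: [0-2 FREE][3-13 ALLOC][14-30 ALLOC][31-35 FREE]
Op 5: c = malloc(8) -> c = NULL; heap: [0-2 FREE][3-13 ALLOC][14-30 ALLOC][31-35 FREE]
Op 6: b = realloc(b, 11) -> b = 3; heap: [0-2 FREE][3-13 ALLOC][14-30 ALLOC][31-35 FREE]
Free blocks: [3 5] total_free=8 largest=5 -> 100*(8-5)/8 = 300/8 = 37.5 -> rounds to 38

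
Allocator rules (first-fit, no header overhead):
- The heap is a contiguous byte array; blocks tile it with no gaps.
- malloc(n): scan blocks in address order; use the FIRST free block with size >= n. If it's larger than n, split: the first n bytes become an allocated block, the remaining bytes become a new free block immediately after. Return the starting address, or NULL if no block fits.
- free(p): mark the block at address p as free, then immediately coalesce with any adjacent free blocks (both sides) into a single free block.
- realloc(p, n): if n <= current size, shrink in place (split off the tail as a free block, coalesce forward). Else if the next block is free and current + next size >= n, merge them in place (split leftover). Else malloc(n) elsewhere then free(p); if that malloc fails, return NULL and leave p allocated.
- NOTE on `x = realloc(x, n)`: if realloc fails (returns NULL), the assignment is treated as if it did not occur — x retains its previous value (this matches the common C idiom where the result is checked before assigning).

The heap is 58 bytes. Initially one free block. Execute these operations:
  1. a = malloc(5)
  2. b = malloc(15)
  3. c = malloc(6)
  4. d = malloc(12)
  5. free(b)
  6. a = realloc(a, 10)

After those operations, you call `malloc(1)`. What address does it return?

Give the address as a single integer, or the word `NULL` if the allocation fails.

Op 1: a = malloc(5) -> a = 0; heap: [0-4 ALLOC][5-57 FREE]
Op 2: b = malloc(15) -> b = 5; heap: [0-4 ALLOC][5-19 ALLOC][20-57 FREE]
Op 3: c = malloc(6) -> c = 20; heap: [0-4 ALLOC][5-19 ALLOC][20-25 ALLOC][26-57 FREE]
Op 4: d = malloc(12) -> d = 26; heap: [0-4 ALLOC][5-19 ALLOC][20-25 ALLOC][26-37 ALLOC][38-57 FREE]
Op 5: free(b) -> (freed b); heap: [0-4 ALLOC][5-19 FREE][20-25 ALLOC][26-37 ALLOC][38-57 FREE]
Op 6: a = realloc(a, 10) -> a = 0; heap: [0-9 ALLOC][10-19 FREE][20-25 ALLOC][26-37 ALLOC][38-57 FREE]
malloc(1): first-fit scan over [0-9 ALLOC][10-19 FREE][20-25 ALLOC][26-37 ALLOC][38-57 FREE] -> 10

Answer: 10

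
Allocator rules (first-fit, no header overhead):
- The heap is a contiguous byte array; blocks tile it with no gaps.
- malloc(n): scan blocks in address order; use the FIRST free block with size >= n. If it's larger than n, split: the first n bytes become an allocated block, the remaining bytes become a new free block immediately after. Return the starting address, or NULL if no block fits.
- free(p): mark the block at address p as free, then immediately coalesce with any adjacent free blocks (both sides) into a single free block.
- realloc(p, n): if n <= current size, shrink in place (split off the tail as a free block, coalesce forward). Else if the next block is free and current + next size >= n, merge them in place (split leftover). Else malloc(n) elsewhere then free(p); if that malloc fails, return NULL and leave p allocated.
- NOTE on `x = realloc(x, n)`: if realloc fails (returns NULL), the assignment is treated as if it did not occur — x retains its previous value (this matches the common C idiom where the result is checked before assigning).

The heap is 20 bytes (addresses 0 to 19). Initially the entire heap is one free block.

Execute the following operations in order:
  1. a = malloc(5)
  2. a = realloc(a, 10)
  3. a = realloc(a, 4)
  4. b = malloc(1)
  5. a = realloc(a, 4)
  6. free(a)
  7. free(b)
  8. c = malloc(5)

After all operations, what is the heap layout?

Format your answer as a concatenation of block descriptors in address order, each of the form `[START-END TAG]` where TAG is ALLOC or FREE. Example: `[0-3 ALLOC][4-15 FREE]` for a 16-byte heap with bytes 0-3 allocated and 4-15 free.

Op 1: a = malloc(5) -> a = 0; heap: [0-4 ALLOC][5-19 FREE]
Op 2: a = realloc(a, 10) -> a = 0; heap: [0-9 ALLOC][10-19 FREE]
Op 3: a = realloc(a, 4) -> a = 0; heap: [0-3 ALLOC][4-19 FREE]
Op 4: b = malloc(1) -> b = 4; heap: [0-3 ALLOC][4-4 ALLOC][5-19 FREE]
Op 5: a = realloc(a, 4) -> a = 0; heap: [0-3 ALLOC][4-4 ALLOC][5-19 FREE]
Op 6: free(a) -> (freed a); heap: [0-3 FREE][4-4 ALLOC][5-19 FREE]
Op 7: free(b) -> (freed b); heap: [0-19 FREE]
Op 8: c = malloc(5) -> c = 0; heap: [0-4 ALLOC][5-19 FREE]

Answer: [0-4 ALLOC][5-19 FREE]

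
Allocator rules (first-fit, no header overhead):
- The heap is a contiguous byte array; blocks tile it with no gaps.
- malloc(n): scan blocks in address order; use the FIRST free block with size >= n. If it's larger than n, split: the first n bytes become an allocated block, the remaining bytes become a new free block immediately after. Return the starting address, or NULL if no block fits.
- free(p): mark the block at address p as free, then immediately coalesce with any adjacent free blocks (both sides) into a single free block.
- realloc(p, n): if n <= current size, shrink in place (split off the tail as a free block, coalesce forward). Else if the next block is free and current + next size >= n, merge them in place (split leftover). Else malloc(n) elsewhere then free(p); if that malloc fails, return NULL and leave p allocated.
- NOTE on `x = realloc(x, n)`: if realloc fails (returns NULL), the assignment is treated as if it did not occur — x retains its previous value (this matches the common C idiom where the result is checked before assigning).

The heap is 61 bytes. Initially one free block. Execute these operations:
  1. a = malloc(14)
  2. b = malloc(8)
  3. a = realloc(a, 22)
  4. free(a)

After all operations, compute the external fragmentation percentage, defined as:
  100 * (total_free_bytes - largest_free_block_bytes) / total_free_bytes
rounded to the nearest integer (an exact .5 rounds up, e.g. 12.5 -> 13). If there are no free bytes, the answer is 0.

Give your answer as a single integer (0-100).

Answer: 26

Derivation:
Op 1: a = malloc(14) -> a = 0; heap: [0-13 ALLOC][14-60 FREE]
Op 2: b = malloc(8) -> b = 14; heap: [0-13 ALLOC][14-21 ALLOC][22-60 FREE]
Op 3: a = realloc(a, 22) -> a = 22; heap: [0-13 FREE][14-21 ALLOC][22-43 ALLOC][44-60 FREE]
Op 4: free(a) -> (freed a); heap: [0-13 FREE][14-21 ALLOC][22-60 FREE]
Free blocks: [14 39] total_free=53 largest=39 -> 100*(53-39)/53 = 1400/53 ≈ 26.415 -> rounds to 26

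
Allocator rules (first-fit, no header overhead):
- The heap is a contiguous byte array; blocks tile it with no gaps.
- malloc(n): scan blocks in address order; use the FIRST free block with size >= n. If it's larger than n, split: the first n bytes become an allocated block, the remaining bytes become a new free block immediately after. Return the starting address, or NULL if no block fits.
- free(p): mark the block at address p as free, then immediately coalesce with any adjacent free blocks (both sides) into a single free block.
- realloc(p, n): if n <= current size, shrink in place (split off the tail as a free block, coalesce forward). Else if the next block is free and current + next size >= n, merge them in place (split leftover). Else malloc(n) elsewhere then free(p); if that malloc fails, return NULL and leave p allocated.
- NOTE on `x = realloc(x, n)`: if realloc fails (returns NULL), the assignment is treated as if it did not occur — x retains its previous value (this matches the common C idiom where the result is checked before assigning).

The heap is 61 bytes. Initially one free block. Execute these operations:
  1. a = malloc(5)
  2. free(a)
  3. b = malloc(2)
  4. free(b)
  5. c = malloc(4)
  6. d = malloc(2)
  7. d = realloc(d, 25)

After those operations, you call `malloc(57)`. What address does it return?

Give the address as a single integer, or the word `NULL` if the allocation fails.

Op 1: a = malloc(5) -> a = 0; heap: [0-4 ALLOC][5-60 FREE]
Op 2: free(a) -> (freed a); heap: [0-60 FREE]
Op 3: b = malloc(2) -> b = 0; heap: [0-1 ALLOC][2-60 FREE]
Op 4: free(b) -> (freed b); heap: [0-60 FREE]
Op 5: c = malloc(4) -> c = 0; heap: [0-3 ALLOC][4-60 FREE]
Op 6: d = malloc(2) -> d = 4; heap: [0-3 ALLOC][4-5 ALLOC][6-60 FREE]
Op 7: d = realloc(d, 25) -> d = 4; heap: [0-3 ALLOC][4-28 ALLOC][29-60 FREE]
malloc(57): first-fit scan over [0-3 ALLOC][4-28 ALLOC][29-60 FREE] -> NULL

Answer: NULL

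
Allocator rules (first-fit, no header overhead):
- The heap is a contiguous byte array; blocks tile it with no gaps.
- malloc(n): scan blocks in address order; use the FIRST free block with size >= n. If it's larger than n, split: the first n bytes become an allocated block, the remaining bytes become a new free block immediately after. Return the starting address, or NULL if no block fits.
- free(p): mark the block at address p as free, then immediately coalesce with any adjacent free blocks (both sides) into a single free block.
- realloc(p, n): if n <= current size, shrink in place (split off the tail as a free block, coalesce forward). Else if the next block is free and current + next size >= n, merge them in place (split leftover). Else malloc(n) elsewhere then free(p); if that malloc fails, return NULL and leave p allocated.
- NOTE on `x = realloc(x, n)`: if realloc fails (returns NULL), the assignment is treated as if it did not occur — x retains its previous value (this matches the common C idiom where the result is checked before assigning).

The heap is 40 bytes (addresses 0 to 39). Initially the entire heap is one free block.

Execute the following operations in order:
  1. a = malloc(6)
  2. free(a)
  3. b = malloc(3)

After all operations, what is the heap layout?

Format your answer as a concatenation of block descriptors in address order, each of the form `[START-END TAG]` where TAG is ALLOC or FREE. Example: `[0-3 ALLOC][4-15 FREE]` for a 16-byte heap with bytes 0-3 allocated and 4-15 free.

Answer: [0-2 ALLOC][3-39 FREE]

Derivation:
Op 1: a = malloc(6) -> a = 0; heap: [0-5 ALLOC][6-39 FREE]
Op 2: free(a) -> (freed a); heap: [0-39 FREE]
Op 3: b = malloc(3) -> b = 0; heap: [0-2 ALLOC][3-39 FREE]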